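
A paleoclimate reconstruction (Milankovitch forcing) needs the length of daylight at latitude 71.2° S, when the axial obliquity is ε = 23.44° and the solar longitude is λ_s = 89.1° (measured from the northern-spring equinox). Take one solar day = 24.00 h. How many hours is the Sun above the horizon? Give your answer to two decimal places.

Solar declination: sin δ = sin ε · sin λ_s = sin 23.44° × sin 89.1° = 0.39774, so δ = +23.437°.
cos H₀ = −tan φ · tan δ = 1.2734 ≥ 1, so the Sun never rises (polar night) and H₀ = 0.
Daylight = 2H₀/(2π) × 24.00 h = (0.0000/π) × 24.00 = 0.00 h.

0.00 h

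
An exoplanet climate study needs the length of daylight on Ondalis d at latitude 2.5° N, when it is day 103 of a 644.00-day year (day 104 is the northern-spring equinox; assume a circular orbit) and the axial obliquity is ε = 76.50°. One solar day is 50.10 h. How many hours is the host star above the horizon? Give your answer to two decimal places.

25.04 h

Solar longitude: λ_s = 360° × (103 − 104)/644.00 = -0.559°, i.e. -0.559° + 360° = 359.441°.
sin δ = sin 76.50° × sin 359.441° = -0.00949, so δ = -0.544°.
cos H₀ = −tan φ · tan δ = −tan(+2.5°) × tan(-0.544°) = 0.0004, so H₀ = 1.5704 rad = 89.98°.
Daylight = 2H₀/(2π) × 50.10 h = (1.5704/π) × 50.10 = 25.04 h.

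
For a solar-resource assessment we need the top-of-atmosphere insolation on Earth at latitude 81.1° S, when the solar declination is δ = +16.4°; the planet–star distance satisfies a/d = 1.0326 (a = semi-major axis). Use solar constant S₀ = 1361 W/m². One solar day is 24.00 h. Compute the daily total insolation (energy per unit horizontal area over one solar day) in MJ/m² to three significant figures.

cos H₀ = −tan(-81.1°) tan(+16.400°) = 1.8795 ≥ 1 ⇒ polar night, H₀ = 0 and Q̄ = 0.
Inverse-square distance factor (a/d)² = 1.0326² = 1.066263.
Daily total = Q̄ × 24.00 h × 3600 s/h = 0.00 MJ/m².

0.00 MJ/m²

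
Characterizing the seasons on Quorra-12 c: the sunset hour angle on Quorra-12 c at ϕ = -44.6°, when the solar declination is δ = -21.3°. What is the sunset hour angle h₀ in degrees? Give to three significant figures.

cos h₀ = −tan ϕ · tan δ = −tan(-44.6°) × tan(-21.300°) = -0.3845, so h₀ = 1.9654 rad = 112.61°.

h₀ = 113°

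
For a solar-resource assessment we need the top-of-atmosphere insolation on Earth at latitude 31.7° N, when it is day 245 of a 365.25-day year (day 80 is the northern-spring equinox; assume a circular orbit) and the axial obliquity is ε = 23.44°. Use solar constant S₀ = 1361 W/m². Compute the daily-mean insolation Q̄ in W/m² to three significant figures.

Q̄ ≈ 409 W/m²

Solar longitude: λ_s = 360° × (245 − 80)/365.25 = 162.628°.
sin δ = sin 23.44° × sin 162.628° = 0.11877, so δ = +6.821°.
cos H₀ = −tan(+31.7°) tan(+6.821°) = -0.0739, H₀ = 1.6447 rad.
Bracket: H₀ sin φ sin δ + cos φ cos δ sin H₀ = 1.6447×0.52547×0.11877 + 0.85081×0.99292×0.99727 = 0.102646 + 0.842480 = 0.945126.
Q̄ = (S₀/π) × [bracket] = (1361/π) × 0.945126 = 409.4 W/m².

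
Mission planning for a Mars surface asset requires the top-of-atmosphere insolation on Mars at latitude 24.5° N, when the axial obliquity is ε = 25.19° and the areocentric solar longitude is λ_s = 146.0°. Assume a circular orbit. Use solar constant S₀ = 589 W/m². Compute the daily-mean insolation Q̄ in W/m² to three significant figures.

sin δ = sin 25.19° × sin 146.0° = 0.23800, so δ = +13.769°.
cos H₀ = −tan(+24.5°) tan(+13.769°) = -0.1117, H₀ = 1.6827 rad.
Bracket: H₀ sin φ sin δ + cos φ cos δ sin H₀ = 1.6827×0.41469×0.23800 + 0.90996×0.97126×0.99374 = 0.166076 + 0.878275 = 1.044351.
Q̄ = (S₀/π) × [bracket] = (589/π) × 1.044351 = 195.8 W/m².

Q̄ ≈ 196 W/m²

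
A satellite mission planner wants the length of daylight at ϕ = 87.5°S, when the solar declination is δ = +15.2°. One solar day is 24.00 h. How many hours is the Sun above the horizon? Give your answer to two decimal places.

0.00 h

cos h₀ = −tan ϕ · tan δ = 6.2228 ≥ 1, so the Sun never rises (polar night) and h₀ = 0.
Daylight = 2h₀/(2π) × 24.00 h = (0.0000/π) × 24.00 = 0.00 h.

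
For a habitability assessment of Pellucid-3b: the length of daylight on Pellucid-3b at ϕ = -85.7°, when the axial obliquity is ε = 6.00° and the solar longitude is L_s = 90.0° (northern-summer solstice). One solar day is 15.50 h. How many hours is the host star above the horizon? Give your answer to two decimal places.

0.00 h

Solar declination: sin δ = sin ε · sin L_s = sin 6.00° × sin 90.0° = 0.10453, so δ = +6.000°.
cos h₀ = −tan ϕ · tan δ = 1.3978 ≥ 1, so the host star never rises (polar night) and h₀ = 0.
Daylight = 2h₀/(2π) × 15.50 h = (0.0000/π) × 15.50 = 0.00 h.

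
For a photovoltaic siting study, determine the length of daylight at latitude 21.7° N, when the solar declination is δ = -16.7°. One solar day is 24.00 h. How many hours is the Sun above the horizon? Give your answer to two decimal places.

11.09 h

cos H₀ = −tan φ · tan δ = −tan(+21.7°) × tan(-16.700°) = 0.1194, so H₀ = 1.4511 rad = 83.14°.
Daylight = 2H₀/(2π) × 24.00 h = (1.4511/π) × 24.00 = 11.09 h.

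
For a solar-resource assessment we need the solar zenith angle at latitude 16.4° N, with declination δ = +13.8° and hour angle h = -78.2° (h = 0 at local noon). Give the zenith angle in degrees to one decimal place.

cos θ_z = sin φ sin δ + cos φ cos δ cos h = 0.067348 + 0.190513 = 0.257861.
θ_z = arccos(0.257861) = 75.1°.

θ_z = 75.1°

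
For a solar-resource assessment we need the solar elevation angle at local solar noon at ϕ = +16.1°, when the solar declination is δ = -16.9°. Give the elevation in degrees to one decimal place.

57.0°

At local noon the hour angle is zero, so the zenith angle equals |ϕ − δ| = |+16.1° − (-16.900°)| = 33.000°.
Elevation = 90° − 33.000° = 57.0°.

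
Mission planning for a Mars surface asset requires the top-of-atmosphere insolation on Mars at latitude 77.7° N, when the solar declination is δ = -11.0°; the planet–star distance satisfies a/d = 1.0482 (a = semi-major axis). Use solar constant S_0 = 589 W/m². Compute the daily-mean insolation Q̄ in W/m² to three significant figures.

Q̄ ≈ 1.46 W/m²

cos h₀ = −tan(+77.7°) tan(-11.000°) = 0.8915, h₀ = 0.4701 rad.
Bracket: h₀ sin ϕ sin δ + cos ϕ cos δ sin h₀ = 0.4701×0.97705×-0.19081 + 0.21303×0.98163×0.45300 = -0.087641 + 0.094730 = 0.007089.
Inverse-square distance factor (a/d)² = 1.0482² = 1.098723.
Q̄ = (S_0/π) × 1.098723 × [bracket] = (589/π) × 1.098723 × 0.007089 = 1.460 W/m².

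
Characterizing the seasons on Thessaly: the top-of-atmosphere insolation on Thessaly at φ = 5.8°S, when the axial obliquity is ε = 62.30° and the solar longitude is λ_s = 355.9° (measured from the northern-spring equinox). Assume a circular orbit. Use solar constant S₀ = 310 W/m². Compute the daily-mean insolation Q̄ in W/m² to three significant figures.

Q̄ ≈ 99.0 W/m²

Solar declination: sin δ = sin ε · sin λ_s = sin 62.30° × sin 355.9° = -0.06330, so δ = -3.629°.
cos H₀ = −tan(-5.8°) tan(-3.629°) = -0.0064, H₀ = 1.5772 rad.
Bracket: H₀ sin φ sin δ + cos φ cos δ sin H₀ = 1.5772×-0.10106×-0.06330 + 0.99488×0.99799×0.99998 = 0.010090 + 0.992860 = 1.002950.
Q̄ = (S₀/π) × [bracket] = (310/π) × 1.002950 = 98.97 W/m².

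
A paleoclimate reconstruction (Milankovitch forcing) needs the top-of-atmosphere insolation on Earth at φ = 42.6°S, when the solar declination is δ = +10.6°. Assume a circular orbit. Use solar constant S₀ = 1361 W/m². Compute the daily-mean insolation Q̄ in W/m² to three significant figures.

Q̄ ≈ 233 W/m²

cos H₀ = −tan(-42.6°) tan(+10.600°) = 0.1721, H₀ = 1.3978 rad.
Bracket: H₀ sin φ sin δ + cos φ cos δ sin H₀ = 1.3978×-0.67688×0.18395 + 0.73610×0.98294×0.98508 = -0.174043 + 0.712747 = 0.538704.
Q̄ = (S₀/π) × [bracket] = (1361/π) × 0.538704 = 233.4 W/m².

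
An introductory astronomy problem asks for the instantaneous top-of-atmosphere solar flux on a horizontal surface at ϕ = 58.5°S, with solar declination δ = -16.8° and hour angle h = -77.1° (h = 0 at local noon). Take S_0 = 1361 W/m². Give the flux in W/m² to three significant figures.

cos θ_z = sin ϕ sin δ + cos ϕ cos δ cos h = 0.246440 + 0.111669 = 0.358109.
Flux = S_0 · cos θ_z = 1361 × 0.358109 = 487.4 W/m².

487 W/m²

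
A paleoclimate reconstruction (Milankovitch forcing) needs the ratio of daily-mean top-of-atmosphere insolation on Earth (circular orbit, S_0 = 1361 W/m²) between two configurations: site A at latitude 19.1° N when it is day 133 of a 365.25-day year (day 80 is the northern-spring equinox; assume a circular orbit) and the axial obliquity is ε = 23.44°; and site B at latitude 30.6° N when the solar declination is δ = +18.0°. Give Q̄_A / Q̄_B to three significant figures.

Q̄_A / Q̄_B ≈ 0.985

— Configuration A (ϕ=+19.1°):
Solar longitude: L_s = 360° × (133 − 80)/365.25 = 52.238°.
sin δ = sin 23.44° × sin 52.238° = 0.31448, so δ = +18.329°.
cos h₀ = −tan(+19.1°) tan(+18.329°) = -0.1147, h₀ = 1.6858 rad.
Bracket: h₀ sin ϕ sin δ + cos ϕ cos δ sin h₀ = 1.6858×0.32722×0.31448 + 0.94495×0.94927×0.99340 = 0.173476 + 0.891092 = 1.064568.
Q̄ = (S_0/π) × [bracket] = (1361/π) × 1.064568 = 461.19 W/m².
— Configuration B (ϕ=+30.6°):
cos h₀ = −tan(+30.6°) tan(+18.000°) = -0.1922, h₀ = 1.7642 rad.
Bracket: h₀ sin ϕ sin δ + cos ϕ cos δ sin h₀ = 1.7642×0.50904×0.30902 + 0.86074×0.95106×0.98136 = 0.277515 + 0.803356 = 1.080871.
Q̄ = (S_0/π) × [bracket] = (1361/π) × 1.080871 = 468.25 W/m².
Ratio Q̄_A / Q̄_B = 461.19 / 468.25 = 0.9849.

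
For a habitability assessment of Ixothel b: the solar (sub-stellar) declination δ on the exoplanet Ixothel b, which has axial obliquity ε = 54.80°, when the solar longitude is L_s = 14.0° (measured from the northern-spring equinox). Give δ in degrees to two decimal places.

sin δ = sin ε · sin L_s = sin 54.80° × sin 14.0° = 0.197685.
δ = arcsin(0.197685) = +11.40°.

δ = +11.40°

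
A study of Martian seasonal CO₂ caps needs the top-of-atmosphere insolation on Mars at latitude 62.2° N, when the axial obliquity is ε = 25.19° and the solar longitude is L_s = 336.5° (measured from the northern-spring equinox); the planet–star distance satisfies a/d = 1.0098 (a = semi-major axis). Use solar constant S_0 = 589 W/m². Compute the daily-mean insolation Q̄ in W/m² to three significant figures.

Q̄ ≈ 47.5 W/m²

Solar declination: sin δ = sin ε · sin L_s = sin 25.19° × sin 336.5° = -0.16972, so δ = -9.771°.
cos h₀ = −tan(+62.2°) tan(-9.771°) = 0.3266, h₀ = 1.2381 rad.
Bracket: h₀ sin ϕ sin δ + cos ϕ cos δ sin h₀ = 1.2381×0.88458×-0.16972 + 0.46639×0.98549×0.94515 = -0.185877 + 0.434412 = 0.248535.
Inverse-square distance factor (a/d)² = 1.0098² = 1.019696.
Q̄ = (S_0/π) × 1.019696 × [bracket] = (589/π) × 1.019696 × 0.248535 = 47.51 W/m².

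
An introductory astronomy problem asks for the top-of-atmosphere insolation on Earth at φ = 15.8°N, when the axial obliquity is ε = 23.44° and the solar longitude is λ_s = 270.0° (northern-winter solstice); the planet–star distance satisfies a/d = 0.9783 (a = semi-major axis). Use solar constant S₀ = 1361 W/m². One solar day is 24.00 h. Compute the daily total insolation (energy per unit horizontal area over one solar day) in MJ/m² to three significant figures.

Solar declination: sin δ = sin ε · sin λ_s = sin 23.44° × sin 270.0° = -0.39779, so δ = -23.440°.
cos H₀ = −tan(+15.8°) tan(-23.440°) = 0.1227, H₀ = 1.4478 rad.
Bracket: H₀ sin φ sin δ + cos φ cos δ sin H₀ = 1.4478×0.27228×-0.39779 + 0.96222×0.91748×0.99245 = -0.156812 + 0.876152 = 0.719340.
Inverse-square distance factor (a/d)² = 0.9783² = 0.957071.
Q̄ = (S₀/π) × 0.957071 × [bracket] = (1361/π) × 0.957071 × 0.719340 = 298.25 W/m².
Daily total = Q̄ × 24.00 h × 3600 s/h = 298.25 × 24.00 × 3600 / 10⁶ = 25.77 MJ/m².

25.8 MJ/m²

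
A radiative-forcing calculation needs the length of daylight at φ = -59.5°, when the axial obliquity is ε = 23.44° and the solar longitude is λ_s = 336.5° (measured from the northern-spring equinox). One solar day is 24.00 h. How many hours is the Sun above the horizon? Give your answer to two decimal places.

Solar declination: sin δ = sin ε · sin λ_s = sin 23.44° × sin 336.5° = -0.15862, so δ = -9.127°.
cos H₀ = −tan φ · tan δ = −tan(-59.5°) × tan(-9.127°) = -0.2727, so H₀ = 1.8470 rad = 105.83°.
Daylight = 2H₀/(2π) × 24.00 h = (1.8470/π) × 24.00 = 14.11 h.

14.11 h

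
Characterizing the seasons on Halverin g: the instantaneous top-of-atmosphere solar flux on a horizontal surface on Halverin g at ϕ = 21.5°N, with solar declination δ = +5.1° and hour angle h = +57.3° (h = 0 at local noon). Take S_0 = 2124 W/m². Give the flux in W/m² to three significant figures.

1.13e+03 W/m²

cos θ_z = sin ϕ sin δ + cos ϕ cos δ cos h = 0.032580 + 0.500659 = 0.533239.
Flux = S_0 · cos θ_z = 2124 × 0.533239 = 1133 W/m².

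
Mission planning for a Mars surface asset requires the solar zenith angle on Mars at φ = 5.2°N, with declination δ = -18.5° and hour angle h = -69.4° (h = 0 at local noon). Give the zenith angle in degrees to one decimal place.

θ_z = 72.3°

cos θ_z = sin φ sin δ + cos φ cos δ cos h = -0.028758 + 0.332287 = 0.303529.
θ_z = arccos(0.303529) = 72.3°.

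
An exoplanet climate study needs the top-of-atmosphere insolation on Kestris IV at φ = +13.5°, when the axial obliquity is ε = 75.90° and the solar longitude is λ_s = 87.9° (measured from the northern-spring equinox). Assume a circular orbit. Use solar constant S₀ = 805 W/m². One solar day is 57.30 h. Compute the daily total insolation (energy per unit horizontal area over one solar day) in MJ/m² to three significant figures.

Solar declination: sin δ = sin ε · sin λ_s = sin 75.90° × sin 87.9° = 0.96922, so δ = +75.748°.
cos H₀ = −tan(+13.5°) tan(+75.748°) = -0.9451, H₀ = 2.8088 rad.
Bracket: H₀ sin φ sin δ + cos φ cos δ sin H₀ = 2.8088×0.23345×0.96922 + 0.97237×0.24619×0.32664 = 0.635531 + 0.078194 = 0.713725.
Q̄ = (S₀/π) × [bracket] = (805/π) × 0.713725 = 182.88 W/m².
Daily total = Q̄ × 57.30 h × 3600 s/h = 182.88 × 57.30 × 3600 / 10⁶ = 37.72 MJ/m².

37.7 MJ/m²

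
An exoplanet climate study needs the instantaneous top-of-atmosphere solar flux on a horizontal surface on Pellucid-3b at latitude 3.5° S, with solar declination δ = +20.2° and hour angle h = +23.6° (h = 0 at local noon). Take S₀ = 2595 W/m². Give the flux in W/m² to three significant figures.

2.17e+03 W/m²

cos θ_z = sin φ sin δ + cos φ cos δ cos h = -0.021080 + 0.858396 = 0.837316.
Flux = S₀ · cos θ_z = 2595 × 0.837316 = 2173 W/m².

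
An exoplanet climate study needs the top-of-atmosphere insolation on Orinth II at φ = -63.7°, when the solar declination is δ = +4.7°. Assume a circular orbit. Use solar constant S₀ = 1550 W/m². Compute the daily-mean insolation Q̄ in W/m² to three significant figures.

cos H₀ = −tan(-63.7°) tan(+4.700°) = 0.1663, H₀ = 1.4037 rad.
Bracket: H₀ sin φ sin δ + cos φ cos δ sin H₀ = 1.4037×-0.89649×0.08194 + 0.44307×0.99664×0.98607 = -0.103114 + 0.435430 = 0.332316.
Q̄ = (S₀/π) × [bracket] = (1550/π) × 0.332316 = 164.0 W/m².

Q̄ ≈ 164 W/m²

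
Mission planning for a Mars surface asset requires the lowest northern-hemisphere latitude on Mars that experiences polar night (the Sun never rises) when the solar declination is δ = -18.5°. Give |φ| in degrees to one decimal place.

Polar night requires cos H₀ = −tan φ tan δ ≥ 1, i.e. tan φ tan δ ≤ −1.
The boundary is |tan φ| · |tan δ| = 1, so |φ| = 90° − |δ| = 90° − 18.5° = 71.5° in the northern hemisphere.

|φ| = 71.5°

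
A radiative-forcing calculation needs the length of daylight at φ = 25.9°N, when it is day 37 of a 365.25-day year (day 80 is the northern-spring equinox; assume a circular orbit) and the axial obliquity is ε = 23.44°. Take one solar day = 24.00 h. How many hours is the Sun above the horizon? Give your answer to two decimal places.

Solar longitude: λ_s = 360° × (37 − 80)/365.25 = -42.382°, i.e. -42.382° + 360° = 317.618°.
sin δ = sin 23.44° × sin 317.618° = -0.26814, so δ = -15.553°.
cos H₀ = −tan φ · tan δ = −tan(+25.9°) × tan(-15.553°) = 0.1351, so H₀ = 1.4352 rad = 82.23°.
Daylight = 2H₀/(2π) × 24.00 h = (1.4352/π) × 24.00 = 10.96 h.

10.96 h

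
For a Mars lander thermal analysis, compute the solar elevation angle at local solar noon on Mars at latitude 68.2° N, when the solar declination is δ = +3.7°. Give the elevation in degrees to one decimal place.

At local noon the hour angle is zero, so the zenith angle equals |φ − δ| = |+68.2° − (+3.700°)| = 64.500°.
Elevation = 90° − 64.500° = 25.5°.

25.5°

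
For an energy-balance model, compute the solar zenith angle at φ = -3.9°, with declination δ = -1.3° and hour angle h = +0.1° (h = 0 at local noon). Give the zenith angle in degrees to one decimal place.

θ_z = 2.6°

cos θ_z = sin φ sin δ + cos φ cos δ cos h = 0.001543 + 0.997426 = 0.998969.
θ_z = arccos(0.998969) = 2.6°.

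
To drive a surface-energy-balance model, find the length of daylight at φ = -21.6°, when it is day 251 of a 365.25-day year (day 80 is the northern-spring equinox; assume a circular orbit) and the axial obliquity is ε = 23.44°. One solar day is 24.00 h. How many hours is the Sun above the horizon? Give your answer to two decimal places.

Solar longitude: λ_s = 360° × (251 − 80)/365.25 = 168.542°.
sin δ = sin 23.44° × sin 168.542° = 0.07902, so δ = +4.532°.
cos H₀ = −tan φ · tan δ = −tan(-21.6°) × tan(+4.532°) = 0.0314, so H₀ = 1.5394 rad = 88.20°.
Daylight = 2H₀/(2π) × 24.00 h = (1.5394/π) × 24.00 = 11.76 h.

11.76 h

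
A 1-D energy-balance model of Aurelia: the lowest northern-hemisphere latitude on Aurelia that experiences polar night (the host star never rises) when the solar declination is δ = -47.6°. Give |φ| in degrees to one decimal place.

|φ| = 42.4°

Polar night requires cos H₀ = −tan φ tan δ ≥ 1, i.e. tan φ tan δ ≤ −1.
The boundary is |tan φ| · |tan δ| = 1, so |φ| = 90° − |δ| = 90° − 47.6° = 42.4° in the northern hemisphere.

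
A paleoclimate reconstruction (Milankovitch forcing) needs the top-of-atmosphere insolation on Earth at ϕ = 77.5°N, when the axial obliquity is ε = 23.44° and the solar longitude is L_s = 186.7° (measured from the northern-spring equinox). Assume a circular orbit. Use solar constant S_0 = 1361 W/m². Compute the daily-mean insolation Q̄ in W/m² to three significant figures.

Solar declination: sin δ = sin ε · sin L_s = sin 23.44° × sin 186.7° = -0.04641, so δ = -2.660°.
cos h₀ = −tan(+77.5°) tan(-2.660°) = 0.2096, h₀ = 1.3597 rad.
Bracket: h₀ sin ϕ sin δ + cos ϕ cos δ sin h₀ = 1.3597×0.97630×-0.04641 + 0.21644×0.99892×0.97779 = -0.061608 + 0.211404 = 0.149796.
Q̄ = (S_0/π) × [bracket] = (1361/π) × 0.149796 = 64.89 W/m².

Q̄ ≈ 64.9 W/m²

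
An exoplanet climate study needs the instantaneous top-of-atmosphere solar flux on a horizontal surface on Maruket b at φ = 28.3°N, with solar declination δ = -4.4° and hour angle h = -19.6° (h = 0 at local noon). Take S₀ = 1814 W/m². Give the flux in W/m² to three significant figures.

cos θ_z = sin φ sin δ + cos φ cos δ cos h = -0.036372 + 0.827016 = 0.790644.
Flux = S₀ · cos θ_z = 1814 × 0.790644 = 1434 W/m².

1.43e+03 W/m²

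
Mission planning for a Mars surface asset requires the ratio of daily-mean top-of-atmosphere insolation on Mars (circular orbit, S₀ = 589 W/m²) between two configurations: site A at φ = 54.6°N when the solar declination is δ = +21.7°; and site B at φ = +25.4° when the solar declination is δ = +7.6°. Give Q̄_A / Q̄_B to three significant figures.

— Configuration A (φ=+54.6°):
cos H₀ = −tan(+54.6°) tan(+21.700°) = -0.5600, H₀ = 2.1651 rad.
Bracket: H₀ sin φ sin δ + cos φ cos δ sin H₀ = 2.1651×0.81513×0.36975 + 0.57928×0.92913×0.82851 = 0.652549 + 0.445926 = 1.098475.
Q̄ = (S₀/π) × [bracket] = (589/π) × 1.098475 = 205.95 W/m².
— Configuration B (φ=+25.4°):
cos H₀ = −tan(+25.4°) tan(+7.600°) = -0.0634, H₀ = 1.6342 rad.
Bracket: H₀ sin φ sin δ + cos φ cos δ sin H₀ = 1.6342×0.42894×0.13226 + 0.90334×0.99122×0.99799 = 0.092711 + 0.893609 = 0.986320.
Q̄ = (S₀/π) × [bracket] = (589/π) × 0.986320 = 184.92 W/m².
Ratio Q̄_A / Q̄_B = 205.95 / 184.92 = 1.114.

Q̄_A / Q̄_B ≈ 1.11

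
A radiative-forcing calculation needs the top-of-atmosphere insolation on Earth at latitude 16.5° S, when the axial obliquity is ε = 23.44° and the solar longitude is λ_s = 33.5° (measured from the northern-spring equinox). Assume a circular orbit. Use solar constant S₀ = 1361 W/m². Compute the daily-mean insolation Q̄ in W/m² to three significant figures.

Q̄ ≈ 364 W/m²

Solar declination: sin δ = sin ε · sin λ_s = sin 23.44° × sin 33.5° = 0.21955, so δ = +12.683°.
cos H₀ = −tan(-16.5°) tan(+12.683°) = 0.0667, H₀ = 1.5041 rad.
Bracket: H₀ sin φ sin δ + cos φ cos δ sin H₀ = 1.5041×-0.28402×0.21955 + 0.95882×0.97560×0.99778 = -0.093791 + 0.933348 = 0.839557.
Q̄ = (S₀/π) × [bracket] = (1361/π) × 0.839557 = 363.7 W/m².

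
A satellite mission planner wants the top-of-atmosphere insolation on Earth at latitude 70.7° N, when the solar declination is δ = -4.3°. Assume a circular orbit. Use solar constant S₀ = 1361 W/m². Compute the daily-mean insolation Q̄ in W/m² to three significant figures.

Q̄ ≈ 97.9 W/m²

cos H₀ = −tan(+70.7°) tan(-4.300°) = 0.2147, H₀ = 1.3544 rad.
Bracket: H₀ sin φ sin δ + cos φ cos δ sin H₀ = 1.3544×0.94380×-0.07498 + 0.33051×0.99719×0.97668 = -0.095846 + 0.321895 = 0.226049.
Q̄ = (S₀/π) × [bracket] = (1361/π) × 0.226049 = 97.93 W/m².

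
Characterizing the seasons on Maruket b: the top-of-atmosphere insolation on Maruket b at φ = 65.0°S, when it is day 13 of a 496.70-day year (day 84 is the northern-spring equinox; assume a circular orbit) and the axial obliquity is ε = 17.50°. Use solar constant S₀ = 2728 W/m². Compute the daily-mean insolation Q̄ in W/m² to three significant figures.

Solar longitude: λ_s = 360° × (13 − 84)/496.70 = -51.460°, i.e. -51.460° + 360° = 308.540°.
sin δ = sin 17.50° × sin 308.540° = -0.23520, so δ = -13.604°.
cos H₀ = −tan(-65.0°) tan(-13.604°) = -0.5190, H₀ = 2.1164 rad.
Bracket: H₀ sin φ sin δ + cos φ cos δ sin H₀ = 2.1164×-0.90631×-0.23520 + 0.42262×0.97195×0.85480 = 0.451141 + 0.351122 = 0.802263.
Q̄ = (S₀/π) × [bracket] = (2728/π) × 0.802263 = 696.6 W/m².

Q̄ ≈ 697 W/m²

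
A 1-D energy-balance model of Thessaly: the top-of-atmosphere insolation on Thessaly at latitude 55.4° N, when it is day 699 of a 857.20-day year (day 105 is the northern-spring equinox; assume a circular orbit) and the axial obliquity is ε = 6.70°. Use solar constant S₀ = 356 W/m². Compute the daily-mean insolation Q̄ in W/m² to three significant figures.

Solar longitude: λ_s = 360° × (699 − 105)/857.20 = 249.463°.
sin δ = sin 6.70° × sin 249.463° = -0.10926, so δ = -6.272°.
cos H₀ = −tan(+55.4°) tan(-6.272°) = 0.1593, H₀ = 1.4108 rad.
Bracket: H₀ sin φ sin δ + cos φ cos δ sin H₀ = 1.4108×0.82314×-0.10926 + 0.56784×0.99401×0.98723 = -0.126882 + 0.557231 = 0.430349.
Q̄ = (S₀/π) × [bracket] = (356/π) × 0.430349 = 48.77 W/m².

Q̄ ≈ 48.8 W/m²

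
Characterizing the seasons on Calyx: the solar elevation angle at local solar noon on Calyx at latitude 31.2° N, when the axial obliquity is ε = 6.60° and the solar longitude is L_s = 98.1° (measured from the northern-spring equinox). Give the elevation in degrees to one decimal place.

Solar declination: sin δ = sin ε · sin L_s = sin 6.60° × sin 98.1° = 0.11379, so δ = +6.534°.
At local noon the hour angle is zero, so the zenith angle equals |ϕ − δ| = |+31.2° − (+6.534°)| = 24.666°.
Elevation = 90° − 24.666° = 65.3°.

65.3°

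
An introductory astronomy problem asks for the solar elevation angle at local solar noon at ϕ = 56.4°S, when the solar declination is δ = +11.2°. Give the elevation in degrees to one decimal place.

22.4°

At local noon the hour angle is zero, so the zenith angle equals |ϕ − δ| = |-56.4° − (+11.200°)| = 67.600°.
Elevation = 90° − 67.600° = 22.4°.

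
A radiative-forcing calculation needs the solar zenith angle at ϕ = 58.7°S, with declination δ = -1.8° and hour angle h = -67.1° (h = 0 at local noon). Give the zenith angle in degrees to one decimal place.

θ_z = 76.8°

cos θ_z = sin ϕ sin δ + cos ϕ cos δ cos h = 0.026839 + 0.202058 = 0.228897.
θ_z = arccos(0.228897) = 76.8°.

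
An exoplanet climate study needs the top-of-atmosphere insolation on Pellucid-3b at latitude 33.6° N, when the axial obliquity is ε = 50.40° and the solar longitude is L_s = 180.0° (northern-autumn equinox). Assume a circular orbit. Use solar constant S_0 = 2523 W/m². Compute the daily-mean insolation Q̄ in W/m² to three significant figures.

Solar declination: sin δ = sin ε · sin L_s = sin 50.40° × sin 180.0° = 0.00000, so δ = +0.000°.
cos h₀ = −tan(+33.6°) tan(+0.000°) = -0.0000, h₀ = 1.5708 rad.
Bracket: h₀ sin ϕ sin δ + cos ϕ cos δ sin h₀ = 1.5708×0.55339×0.00000 + 0.83292×1.00000×1.00000 = 0.000000 + 0.832920 = 0.832920.
Q̄ = (S_0/π) × [bracket] = (2523/π) × 0.832920 = 668.9 W/m².

Q̄ ≈ 669 W/m²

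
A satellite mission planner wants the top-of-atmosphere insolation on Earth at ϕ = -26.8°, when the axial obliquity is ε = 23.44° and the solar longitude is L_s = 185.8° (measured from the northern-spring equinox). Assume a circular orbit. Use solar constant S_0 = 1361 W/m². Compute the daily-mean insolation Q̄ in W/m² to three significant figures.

Q̄ ≈ 399 W/m²

Solar declination: sin δ = sin ε · sin L_s = sin 23.44° × sin 185.8° = -0.04020, so δ = -2.304°.
cos h₀ = −tan(-26.8°) tan(-2.304°) = -0.0203, h₀ = 1.5911 rad.
Bracket: h₀ sin ϕ sin δ + cos ϕ cos δ sin h₀ = 1.5911×-0.45088×-0.04020 + 0.89259×0.99919×0.99979 = 0.028839 + 0.891680 = 0.920519.
Q̄ = (S_0/π) × [bracket] = (1361/π) × 0.920519 = 398.8 W/m².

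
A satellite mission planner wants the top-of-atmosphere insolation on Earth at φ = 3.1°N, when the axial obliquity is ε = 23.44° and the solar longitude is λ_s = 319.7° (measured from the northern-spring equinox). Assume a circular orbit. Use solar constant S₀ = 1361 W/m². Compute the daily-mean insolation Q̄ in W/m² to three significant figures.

Q̄ ≈ 409 W/m²

Solar declination: sin δ = sin ε · sin λ_s = sin 23.44° × sin 319.7° = -0.25729, so δ = -14.909°.
cos H₀ = −tan(+3.1°) tan(-14.909°) = 0.0144, H₀ = 1.5564 rad.
Bracket: H₀ sin φ sin δ + cos φ cos δ sin H₀ = 1.5564×0.05408×-0.25729 + 0.99854×0.96634×0.99990 = -0.021656 + 0.964833 = 0.943177.
Q̄ = (S₀/π) × [bracket] = (1361/π) × 0.943177 = 408.6 W/m².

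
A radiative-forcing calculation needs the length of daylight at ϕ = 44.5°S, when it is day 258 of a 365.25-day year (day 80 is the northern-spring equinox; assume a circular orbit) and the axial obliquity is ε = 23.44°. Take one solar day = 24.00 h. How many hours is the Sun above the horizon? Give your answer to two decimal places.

Solar longitude: L_s = 360° × (258 − 80)/365.25 = 175.441°.
sin δ = sin 23.44° × sin 175.441° = 0.03162, so δ = +1.812°.
cos h₀ = −tan ϕ · tan δ = −tan(-44.5°) × tan(+1.812°) = 0.0311, so h₀ = 1.5397 rad = 88.22°.
Daylight = 2h₀/(2π) × 24.00 h = (1.5397/π) × 24.00 = 11.76 h.

11.76 h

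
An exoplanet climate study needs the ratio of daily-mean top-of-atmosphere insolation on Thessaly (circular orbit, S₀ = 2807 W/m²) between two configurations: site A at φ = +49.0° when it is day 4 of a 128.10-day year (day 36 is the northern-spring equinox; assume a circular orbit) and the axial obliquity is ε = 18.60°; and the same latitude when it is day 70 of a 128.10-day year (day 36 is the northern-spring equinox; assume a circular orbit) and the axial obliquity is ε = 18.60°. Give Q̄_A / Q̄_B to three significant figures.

Q̄_A / Q̄_B ≈ 0.278

— Configuration A (φ=+49.0°):
Solar longitude: λ_s = 360° × (4 − 36)/128.10 = -89.930°, i.e. -89.930° + 360° = 270.070°.
sin δ = sin 18.60° × sin 270.070° = -0.31896, so δ = -18.600°.
cos H₀ = −tan(+49.0°) tan(-18.600°) = 0.3871, H₀ = 1.1733 rad.
Bracket: H₀ sin φ sin δ + cos φ cos δ sin H₀ = 1.1733×0.75471×-0.31896 + 0.65606×0.94777×0.92202 = -0.282439 + 0.573306 = 0.290867.
Q̄ = (S₀/π) × [bracket] = (2807/π) × 0.290867 = 259.89 W/m².
— Configuration B (φ=+49.0°):
Solar longitude: λ_s = 360° × (70 − 36)/128.10 = 95.550°.
sin δ = sin 18.60° × sin 95.550° = 0.31746, so δ = +18.510°.
cos H₀ = −tan(+49.0°) tan(+18.510°) = -0.3851, H₀ = 1.9661 rad.
Bracket: H₀ sin φ sin δ + cos φ cos δ sin H₀ = 1.9661×0.75471×0.31746 + 0.65606×0.94827×0.92287 = 0.471058 + 0.574138 = 1.045196.
Q̄ = (S₀/π) × [bracket] = (2807/π) × 1.045196 = 933.88 W/m².
Ratio Q̄_A / Q̄_B = 259.89 / 933.88 = 0.2783.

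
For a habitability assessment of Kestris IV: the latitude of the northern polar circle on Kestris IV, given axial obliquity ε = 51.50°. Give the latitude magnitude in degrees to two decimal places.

The polar circle is the lowest latitude that experiences at least one full rotation of continuous daylight at the northern-summer solstice; it lies at |φ| = 90° − ε = 90° − 51.50° = 38.50°.

38.50°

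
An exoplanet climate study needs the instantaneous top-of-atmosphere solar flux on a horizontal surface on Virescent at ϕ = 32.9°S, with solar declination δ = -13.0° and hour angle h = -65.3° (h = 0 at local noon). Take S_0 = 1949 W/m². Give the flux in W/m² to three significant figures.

904 W/m²

cos θ_z = sin ϕ sin δ + cos ϕ cos δ cos h = 0.122188 + 0.341857 = 0.464045.
Flux = S_0 · cos θ_z = 1949 × 0.464045 = 904.4 W/m².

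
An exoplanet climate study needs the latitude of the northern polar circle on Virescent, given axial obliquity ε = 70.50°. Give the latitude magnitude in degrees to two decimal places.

19.50°

The polar circle is the lowest latitude that experiences at least one full rotation of continuous daylight at the northern-summer solstice; it lies at |φ| = 90° − ε = 90° − 70.50° = 19.50°.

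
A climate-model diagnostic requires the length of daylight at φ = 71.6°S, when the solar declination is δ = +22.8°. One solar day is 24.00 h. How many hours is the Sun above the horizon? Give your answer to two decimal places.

cos H₀ = −tan φ · tan δ = 1.2637 ≥ 1, so the Sun never rises (polar night) and H₀ = 0.
Daylight = 2H₀/(2π) × 24.00 h = (0.0000/π) × 24.00 = 0.00 h.

0.00 h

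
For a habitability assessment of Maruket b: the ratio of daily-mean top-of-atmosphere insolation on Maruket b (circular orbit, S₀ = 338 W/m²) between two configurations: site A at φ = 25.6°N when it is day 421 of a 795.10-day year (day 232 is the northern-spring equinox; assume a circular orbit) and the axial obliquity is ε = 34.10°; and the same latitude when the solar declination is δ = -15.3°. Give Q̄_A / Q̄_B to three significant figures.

— Configuration A (φ=+25.6°):
Solar longitude: λ_s = 360° × (421 − 232)/795.10 = 85.574°.
sin δ = sin 34.10° × sin 85.574° = 0.55897, so δ = +33.984°.
cos H₀ = −tan(+25.6°) tan(+33.984°) = -0.3230, H₀ = 1.8997 rad.
Bracket: H₀ sin φ sin δ + cos φ cos δ sin H₀ = 1.8997×0.43209×0.55897 + 0.90183×0.82919×0.94641 = 0.458826 + 0.707714 = 1.166540.
Q̄ = (S₀/π) × [bracket] = (338/π) × 1.166540 = 125.51 W/m².
— Configuration B (φ=+25.6°):
cos H₀ = −tan(+25.6°) tan(-15.300°) = 0.1311, H₀ = 1.4393 rad.
Bracket: H₀ sin φ sin δ + cos φ cos δ sin H₀ = 1.4393×0.43209×-0.26387 + 0.90183×0.96456×0.99137 = -0.164103 + 0.862362 = 0.698259.
Q̄ = (S₀/π) × [bracket] = (338/π) × 0.698259 = 75.125 W/m².
Ratio Q̄_A / Q̄_B = 125.51 / 75.125 = 1.671.

Q̄_A / Q̄_B ≈ 1.67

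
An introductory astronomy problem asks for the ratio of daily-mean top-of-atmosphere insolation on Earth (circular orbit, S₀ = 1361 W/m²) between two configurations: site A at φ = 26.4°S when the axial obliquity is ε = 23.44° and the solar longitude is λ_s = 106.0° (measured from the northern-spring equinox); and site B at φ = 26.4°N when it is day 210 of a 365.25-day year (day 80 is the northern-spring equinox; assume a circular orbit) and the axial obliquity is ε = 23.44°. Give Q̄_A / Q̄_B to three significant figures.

— Configuration A (φ=-26.4°):
Solar declination: sin δ = sin ε · sin λ_s = sin 23.44° × sin 106.0° = 0.38238, so δ = +22.481°.
cos H₀ = −tan(-26.4°) tan(+22.481°) = 0.2054, H₀ = 1.3639 rad.
Bracket: H₀ sin φ sin δ + cos φ cos δ sin H₀ = 1.3639×-0.44464×0.38238 + 0.89571×0.92401×0.97867 = -0.231892 + 0.809991 = 0.578099.
Q̄ = (S₀/π) × [bracket] = (1361/π) × 0.578099 = 250.44 W/m².
— Configuration B (φ=+26.4°):
Solar longitude: λ_s = 360° × (210 − 80)/365.25 = 128.131°.
sin δ = sin 23.44° × sin 128.131° = 0.31290, so δ = +18.234°.
cos H₀ = −tan(+26.4°) tan(+18.234°) = -0.1635, H₀ = 1.7351 rad.
Bracket: H₀ sin φ sin δ + cos φ cos δ sin H₀ = 1.7351×0.44464×0.31290 + 0.89571×0.94979×0.98654 = 0.241401 + 0.839285 = 1.080686.
Q̄ = (S₀/π) × [bracket] = (1361/π) × 1.080686 = 468.17 W/m².
Ratio Q̄_A / Q̄_B = 250.44 / 468.17 = 0.5349.

Q̄_A / Q̄_B ≈ 0.535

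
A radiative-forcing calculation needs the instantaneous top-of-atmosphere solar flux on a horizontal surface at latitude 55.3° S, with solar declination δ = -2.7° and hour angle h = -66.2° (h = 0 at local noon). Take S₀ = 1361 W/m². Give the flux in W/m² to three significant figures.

cos θ_z = sin φ sin δ + cos φ cos δ cos h = 0.038728 + 0.229475 = 0.268203.
Flux = S₀ · cos θ_z = 1361 × 0.268203 = 365.0 W/m².

365 W/m²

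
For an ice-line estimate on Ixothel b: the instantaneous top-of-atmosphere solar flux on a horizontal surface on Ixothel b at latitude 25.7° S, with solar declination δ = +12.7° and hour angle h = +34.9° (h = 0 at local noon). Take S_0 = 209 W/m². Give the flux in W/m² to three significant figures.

131 W/m²

cos θ_z = sin ϕ sin δ + cos ϕ cos δ cos h = -0.095338 + 0.720940 = 0.625602.
Flux = S_0 · cos θ_z = 209 × 0.625602 = 130.8 W/m².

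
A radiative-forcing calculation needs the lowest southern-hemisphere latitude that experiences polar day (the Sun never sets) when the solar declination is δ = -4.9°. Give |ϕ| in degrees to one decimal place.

|ϕ| = 85.1°

Polar day requires cos h₀ = −tan ϕ tan δ ≤ −1, i.e. tan ϕ tan δ ≥ 1.
The boundary is |tan ϕ| · |tan δ| = 1, so |ϕ| = 90° − |δ| = 90° − 4.9° = 85.1° in the southern hemisphere.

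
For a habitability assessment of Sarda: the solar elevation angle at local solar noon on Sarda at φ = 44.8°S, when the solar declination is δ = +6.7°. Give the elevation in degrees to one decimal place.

At local noon the hour angle is zero, so the zenith angle equals |φ − δ| = |-44.8° − (+6.700°)| = 51.500°.
Elevation = 90° − 51.500° = 38.5°.

38.5°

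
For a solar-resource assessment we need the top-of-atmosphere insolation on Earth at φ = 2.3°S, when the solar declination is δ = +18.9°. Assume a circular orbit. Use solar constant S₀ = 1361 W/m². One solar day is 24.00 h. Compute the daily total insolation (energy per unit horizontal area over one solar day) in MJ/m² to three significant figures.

34.6 MJ/m²

cos H₀ = −tan(-2.3°) tan(+18.900°) = 0.0138, H₀ = 1.5570 rad.
Bracket: H₀ sin φ sin δ + cos φ cos δ sin H₀ = 1.5570×-0.04013×0.32392 + 0.99919×0.94609×0.99991 = -0.020239 + 0.945239 = 0.925000.
Q̄ = (S₀/π) × [bracket] = (1361/π) × 0.925000 = 400.73 W/m².
Daily total = Q̄ × 24.00 h × 3600 s/h = 400.73 × 24.00 × 3600 / 10⁶ = 34.62 MJ/m².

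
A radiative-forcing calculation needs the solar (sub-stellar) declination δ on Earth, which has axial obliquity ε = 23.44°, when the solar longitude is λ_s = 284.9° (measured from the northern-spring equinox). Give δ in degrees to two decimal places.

sin δ = sin ε · sin λ_s = sin 23.44° × sin 284.9° = -0.384413.
δ = arcsin(-0.384413) = -22.61°.

δ = -22.61°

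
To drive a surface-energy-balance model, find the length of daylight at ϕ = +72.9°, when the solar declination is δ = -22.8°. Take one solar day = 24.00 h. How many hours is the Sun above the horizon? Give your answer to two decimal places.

0.00 h

cos h₀ = −tan ϕ · tan δ = 1.3664 ≥ 1, so the Sun never rises (polar night) and h₀ = 0.
Daylight = 2h₀/(2π) × 24.00 h = (0.0000/π) × 24.00 = 0.00 h.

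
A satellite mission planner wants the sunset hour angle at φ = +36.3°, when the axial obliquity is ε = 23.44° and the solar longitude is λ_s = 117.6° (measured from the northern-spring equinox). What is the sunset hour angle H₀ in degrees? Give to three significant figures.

H₀ = 106°

Solar declination: sin δ = sin ε · sin λ_s = sin 23.44° × sin 117.6° = 0.35252, so δ = +20.642°.
cos H₀ = −tan φ · tan δ = −tan(+36.3°) × tan(+20.642°) = -0.2767, so H₀ = 1.8512 rad = 106.06°.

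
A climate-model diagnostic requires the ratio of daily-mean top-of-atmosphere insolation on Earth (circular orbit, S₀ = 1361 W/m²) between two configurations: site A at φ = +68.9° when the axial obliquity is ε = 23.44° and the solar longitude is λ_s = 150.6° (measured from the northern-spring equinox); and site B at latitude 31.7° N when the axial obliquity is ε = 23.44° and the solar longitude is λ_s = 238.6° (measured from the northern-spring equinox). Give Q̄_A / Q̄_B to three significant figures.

— Configuration A (φ=+68.9°):
Solar declination: sin δ = sin ε · sin λ_s = sin 23.44° × sin 150.6° = 0.19528, so δ = +11.261°.
cos H₀ = −tan(+68.9°) tan(+11.261°) = -0.5160, H₀ = 2.1130 rad.
Bracket: H₀ sin φ sin δ + cos φ cos δ sin H₀ = 2.1130×0.93295×0.19528 + 0.36000×0.98075×0.85659 = 0.384960 + 0.302436 = 0.687396.
Q̄ = (S₀/π) × [bracket] = (1361/π) × 0.687396 = 297.79 W/m².
— Configuration B (φ=+31.7°):
Solar declination: sin δ = sin ε · sin λ_s = sin 23.44° × sin 238.6° = -0.33953, so δ = -19.848°.
cos H₀ = −tan(+31.7°) tan(-19.848°) = 0.2229, H₀ = 1.3460 rad.
Bracket: H₀ sin φ sin δ + cos φ cos δ sin H₀ = 1.3460×0.52547×-0.33953 + 0.85081×0.94059×0.97483 = -0.240144 + 0.780121 = 0.539977.
Q̄ = (S₀/π) × [bracket] = (1361/π) × 0.539977 = 233.93 W/m².
Ratio Q̄_A / Q̄_B = 297.79 / 233.93 = 1.273.

Q̄_A / Q̄_B ≈ 1.27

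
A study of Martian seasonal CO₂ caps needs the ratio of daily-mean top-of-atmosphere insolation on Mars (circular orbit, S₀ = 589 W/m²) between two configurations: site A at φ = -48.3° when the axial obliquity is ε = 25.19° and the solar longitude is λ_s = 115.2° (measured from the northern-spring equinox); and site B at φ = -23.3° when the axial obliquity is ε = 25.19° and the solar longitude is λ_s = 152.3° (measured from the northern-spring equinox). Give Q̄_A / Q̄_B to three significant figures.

— Configuration A (φ=-48.3°):
Solar declination: sin δ = sin ε · sin λ_s = sin 25.19° × sin 115.2° = 0.38511, so δ = +22.651°.
cos H₀ = −tan(-48.3°) tan(+22.651°) = 0.4684, H₀ = 1.0834 rad.
Bracket: H₀ sin φ sin δ + cos φ cos δ sin H₀ = 1.0834×-0.74664×0.38511 + 0.66523×0.92287×0.88353 = -0.311519 + 0.542417 = 0.230898.
Q̄ = (S₀/π) × [bracket] = (589/π) × 0.230898 = 43.290 W/m².
— Configuration B (φ=-23.3°):
Solar declination: sin δ = sin ε · sin λ_s = sin 25.19° × sin 152.3° = 0.19785, so δ = +11.411°.
cos H₀ = −tan(-23.3°) tan(+11.411°) = 0.0869, H₀ = 1.4838 rad.
Bracket: H₀ sin φ sin δ + cos φ cos δ sin H₀ = 1.4838×-0.39555×0.19785 + 0.91845×0.98023×0.99621 = -0.116122 + 0.896880 = 0.780758.
Q̄ = (S₀/π) × [bracket] = (589/π) × 0.780758 = 146.38 W/m².
Ratio Q̄_A / Q̄_B = 43.290 / 146.38 = 0.2957.

Q̄_A / Q̄_B ≈ 0.296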